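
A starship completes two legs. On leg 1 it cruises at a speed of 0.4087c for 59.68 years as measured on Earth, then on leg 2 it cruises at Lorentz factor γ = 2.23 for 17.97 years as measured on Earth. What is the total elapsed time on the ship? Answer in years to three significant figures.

Leg 1: γ = 1/√(1 − 0.4087²) = 1/√0.8330 = 1.096; τ_1 = 59.68/1.096 = 54.47 years.
Leg 2: γ = 2.23; τ_2 = 17.97/2.230 = 8.058 years.
Total: 54.47 + 8.058 years.

τ = 62.5 years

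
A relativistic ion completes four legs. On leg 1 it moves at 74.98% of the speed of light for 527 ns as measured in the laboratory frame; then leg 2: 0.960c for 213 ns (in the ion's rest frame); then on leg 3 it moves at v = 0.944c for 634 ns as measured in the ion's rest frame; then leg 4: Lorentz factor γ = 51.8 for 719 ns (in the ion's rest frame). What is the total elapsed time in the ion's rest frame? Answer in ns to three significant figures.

τ = 1910 ns

Leg 1: β = 0.7498; γ = 1/√(1 − 0.7498²) = 1/√0.4378 = 1.511; τ_1 = 527/1.511 = 348.7 ns.
Leg 2: 213 ns is already measured in the ion's rest frame.
Leg 3: 634 ns is already measured in the ion's rest frame.
Leg 4: 719 ns is already measured in the ion's rest frame.
Total: 348.7 + 213.0 + 634.0 + 719.0 ns.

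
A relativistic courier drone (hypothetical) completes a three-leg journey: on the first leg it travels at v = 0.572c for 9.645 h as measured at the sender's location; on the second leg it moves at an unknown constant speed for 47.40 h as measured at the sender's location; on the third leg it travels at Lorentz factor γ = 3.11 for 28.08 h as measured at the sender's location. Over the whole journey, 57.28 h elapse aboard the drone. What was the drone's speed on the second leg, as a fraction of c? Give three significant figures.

β = 0.525

Leg 1: γ = 1/√(1 − 0.572²) = 1/√0.6728 = 1.219; τ_1 = 9.645/1.219 = 7.911 h.
Leg 2: speed unknown; τ_2 = 47.40/γ_2.
Leg 3: γ = 3.11; τ_3 = 28.08/3.110 = 9.029 h.
Total proper time: 7.911 + τ_2 + 9.029 = 57.28, so τ_2 = 57.28 − 16.94 = 40.34 h.
γ_2 = 47.40/40.34 = 1.175; β = √(1 − 1/γ²) = √0.2757.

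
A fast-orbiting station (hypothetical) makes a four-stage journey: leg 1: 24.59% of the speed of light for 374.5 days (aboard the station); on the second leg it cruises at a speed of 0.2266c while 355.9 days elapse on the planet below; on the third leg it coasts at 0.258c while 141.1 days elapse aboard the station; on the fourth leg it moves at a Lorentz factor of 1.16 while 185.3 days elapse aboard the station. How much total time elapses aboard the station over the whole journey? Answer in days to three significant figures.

Leg 1: 374.5 days is already measured aboard the station.
Leg 2: γ = 1/√(1 − 0.2266²) = 1/√0.9487 = 1.027; τ_2 = 355.9/1.027 = 346.6 days.
Leg 3: 141.1 days is already measured aboard the station.
Leg 4: 185.3 days is already measured aboard the station.
Total: 374.5 + 346.6 + 141.1 + 185.3 days.

τ = 1050 days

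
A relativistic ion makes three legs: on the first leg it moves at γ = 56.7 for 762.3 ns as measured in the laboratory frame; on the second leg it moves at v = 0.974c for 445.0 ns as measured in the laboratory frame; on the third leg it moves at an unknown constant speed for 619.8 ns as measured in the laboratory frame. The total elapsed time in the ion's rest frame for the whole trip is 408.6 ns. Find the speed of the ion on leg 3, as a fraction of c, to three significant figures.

β = 0.880

Leg 1: γ = 56.7; τ_1 = 762.3/56.70 = 13.44 ns.
Leg 2: γ = 1/√(1 − 0.974²) = 1/√0.05132 = 4.414; τ_2 = 445.0/4.414 = 100.8 ns.
Leg 3: speed unknown; τ_3 = 619.8/γ_3.
Total proper time: 13.44 + 100.8 + τ_3 = 408.6, so τ_3 = 408.6 − 114.3 = 294.3 ns.
γ_3 = 619.8/294.3 = 2.106; β = √(1 − 1/γ²) = √0.7745.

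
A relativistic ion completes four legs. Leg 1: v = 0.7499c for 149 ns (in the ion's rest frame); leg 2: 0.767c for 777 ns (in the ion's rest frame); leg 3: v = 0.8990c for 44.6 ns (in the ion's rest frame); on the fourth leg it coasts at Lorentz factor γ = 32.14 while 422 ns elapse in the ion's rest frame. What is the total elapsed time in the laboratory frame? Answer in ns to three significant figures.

Δt = 1.51×10⁴ ns

Leg 1: γ = 1/√(1 − 0.7499²) = 1/√0.4376 = 1.512; Δt_1 = 1.512 × 149 = 225.2 ns.
Leg 2: γ = 1/√(1 − 0.767²) = 1/√0.4117 = 1.558; Δt_2 = 1.558 × 777 = 1211 ns.
Leg 3: γ = 1/√(1 − 0.8990²) = 1/√0.1918 = 2.283; Δt_3 = 2.283 × 44.6 = 101.8 ns.
Leg 4: γ = 32.14; Δt_4 = 32.14 × 422 = 1.356×10⁴ ns.
Total: 225.2 + 1211 + 101.8 + 1.356×10⁴ ns.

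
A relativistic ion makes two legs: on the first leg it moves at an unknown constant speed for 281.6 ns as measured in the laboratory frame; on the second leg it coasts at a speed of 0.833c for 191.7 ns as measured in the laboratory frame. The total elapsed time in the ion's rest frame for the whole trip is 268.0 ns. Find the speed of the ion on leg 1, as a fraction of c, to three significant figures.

β = 0.818

Leg 1: speed unknown; τ_1 = 281.6/γ_1.
Leg 2: γ = 1/√(1 − 0.833²) = 1/√0.3061 = 1.807; τ_2 = 191.7/1.807 = 106.1 ns.
Total proper time: τ_1 + 106.1 = 268.0, so τ_1 = 268.0 − 106.1 = 161.9 ns.
γ_1 = 281.6/161.9 = 1.739; β = √(1 − 1/γ²) = √0.6693.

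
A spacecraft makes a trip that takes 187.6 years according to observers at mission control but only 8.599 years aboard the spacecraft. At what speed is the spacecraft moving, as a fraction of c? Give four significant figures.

β = 0.9989

The proper time is measured aboard the spacecraft (both events occur at the spacecraft's location); Δt is measured at mission control. γ = Δt/τ = 187.6/8.599 = 21.82.
β = √(1 − 1/γ²) = √(1 − 0.002101) = √0.9979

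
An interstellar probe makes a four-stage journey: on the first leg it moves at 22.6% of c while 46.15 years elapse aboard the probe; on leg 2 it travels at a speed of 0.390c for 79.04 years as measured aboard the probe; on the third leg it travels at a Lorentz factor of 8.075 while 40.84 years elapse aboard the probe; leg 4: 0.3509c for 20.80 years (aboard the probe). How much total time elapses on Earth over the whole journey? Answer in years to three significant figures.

Leg 1: β = 0.226; γ = 1/√(1 − 0.226²) = 1/√0.9489 = 1.027; Δt_1 = 1.027 × 46.15 = 47.38 years.
Leg 2: γ = 1/√(1 − 0.390²) = 1/√0.8479 = 1.086; Δt_2 = 1.086 × 79.04 = 85.84 years.
Leg 3: γ = 8.075; Δt_3 = 8.075 × 40.84 = 329.8 years.
Leg 4: γ = 1/√(1 − 0.3509²) = 1/√0.8769 = 1.068; Δt_4 = 1.068 × 20.80 = 22.21 years.
Total: 47.38 + 85.84 + 329.8 + 22.21 years.

Δt = 485 years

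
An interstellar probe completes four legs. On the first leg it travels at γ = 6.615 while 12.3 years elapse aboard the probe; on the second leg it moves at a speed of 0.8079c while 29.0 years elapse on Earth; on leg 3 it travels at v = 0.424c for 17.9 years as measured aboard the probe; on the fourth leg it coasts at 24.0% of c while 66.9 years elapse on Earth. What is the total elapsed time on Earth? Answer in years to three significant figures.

Leg 1: γ = 6.615; Δt_1 = 6.615 × 12.3 = 81.36 years.
Leg 2: 29.0 years is already measured on Earth.
Leg 3: γ = 1/√(1 − 0.424²) = 1/√0.8202 = 1.104; Δt_3 = 1.104 × 17.9 = 19.76 years.
Leg 4: 66.9 years is already measured on Earth.
Total: 81.36 + 29.00 + 19.76 + 66.90 years.

Δt = 197 years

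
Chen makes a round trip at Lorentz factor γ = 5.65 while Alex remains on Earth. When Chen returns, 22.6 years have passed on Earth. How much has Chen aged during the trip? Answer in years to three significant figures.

γ = 5.65
Chen's clock measures proper time along the trip: τ = Δt/γ = 22.6/5.650 years.

τ = 4.00 years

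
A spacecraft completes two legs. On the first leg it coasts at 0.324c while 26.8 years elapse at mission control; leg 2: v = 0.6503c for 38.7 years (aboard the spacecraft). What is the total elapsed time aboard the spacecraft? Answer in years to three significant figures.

Leg 1: γ = 1/√(1 − 0.324²) = 1/√0.8950 = 1.057; τ_1 = 26.8/1.057 = 25.35 years.
Leg 2: 38.7 years is already measured aboard the spacecraft.
Total: 25.35 + 38.70 years.

τ = 64.1 years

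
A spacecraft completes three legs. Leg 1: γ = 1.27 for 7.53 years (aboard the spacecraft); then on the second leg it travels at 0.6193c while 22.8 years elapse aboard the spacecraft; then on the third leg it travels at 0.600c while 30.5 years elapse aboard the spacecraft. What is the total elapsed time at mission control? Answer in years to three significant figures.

Leg 1: γ = 1.27; Δt_1 = 1.270 × 7.53 = 9.563 years.
Leg 2: γ = 1/√(1 − 0.6193²) = 1/√0.6165 = 1.274; Δt_2 = 1.274 × 22.8 = 29.04 years.
Leg 3: γ = 1/√(1 − 0.600²) = 5/4 = 1.250; Δt_3 = 1.250 × 30.5 = 38.12 years.
Total: 9.563 + 29.04 + 38.12 years.

Δt = 76.7 years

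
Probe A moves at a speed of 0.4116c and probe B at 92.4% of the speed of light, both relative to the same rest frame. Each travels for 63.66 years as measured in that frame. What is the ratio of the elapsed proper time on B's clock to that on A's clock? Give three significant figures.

A: γ = 1/√(1 − 0.4116²) = 1/√0.8306 = 1.097. B: β = 0.924; γ = 1/√(1 − 0.924²) = 1/√0.1462 = 2.615.
τ_A/τ_B = γ_B/γ_A = 2.615/1.097 = 2.383, so τ_B/τ_A = 0.4196.

τ_B/τ_A = 0.420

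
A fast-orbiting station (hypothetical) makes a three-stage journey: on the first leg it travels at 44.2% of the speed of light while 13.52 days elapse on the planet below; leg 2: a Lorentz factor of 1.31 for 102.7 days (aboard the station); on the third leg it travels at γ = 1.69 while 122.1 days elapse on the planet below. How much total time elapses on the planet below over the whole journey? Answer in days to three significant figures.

Δt = 270 days

Leg 1: 13.52 days is already measured on the planet below.
Leg 2: γ = 1.31; Δt_2 = 1.310 × 102.7 = 134.5 days.
Leg 3: 122.1 days is already measured on the planet below.
Total: 13.52 + 134.5 + 122.1 days.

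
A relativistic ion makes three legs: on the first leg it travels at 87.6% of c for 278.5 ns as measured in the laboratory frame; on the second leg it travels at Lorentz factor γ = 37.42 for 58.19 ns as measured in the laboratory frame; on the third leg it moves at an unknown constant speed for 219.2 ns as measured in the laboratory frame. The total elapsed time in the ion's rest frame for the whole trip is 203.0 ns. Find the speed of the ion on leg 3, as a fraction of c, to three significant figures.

Leg 1: β = 0.876; γ = 1/√(1 − 0.876²) = 1/√0.2326 = 2.073; τ_1 = 278.5/2.073 = 134.3 ns.
Leg 2: γ = 37.42; τ_2 = 58.19/37.42 = 1.555 ns.
Leg 3: speed unknown; τ_3 = 219.2/γ_3.
Total proper time: 134.3 + 1.555 + τ_3 = 203.0, so τ_3 = 203.0 − 135.9 = 67.12 ns.
γ_3 = 219.2/67.12 = 3.266; β = √(1 − 1/γ²) = √0.9062.

β = 0.952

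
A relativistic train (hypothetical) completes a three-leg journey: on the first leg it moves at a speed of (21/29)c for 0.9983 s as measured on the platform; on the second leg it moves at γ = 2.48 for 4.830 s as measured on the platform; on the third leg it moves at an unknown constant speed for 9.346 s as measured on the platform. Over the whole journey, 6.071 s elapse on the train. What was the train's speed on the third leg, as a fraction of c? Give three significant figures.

β = 0.930

Leg 1: γ = 1/√(1 − (21/29)²) = 29/20 = 1.450; τ_1 = 0.9983/1.450 = 0.6885 s.
Leg 2: γ = 2.48; τ_2 = 4.830/2.480 = 1.948 s.
Leg 3: speed unknown; τ_3 = 9.346/γ_3.
Total proper time: 0.6885 + 1.948 + τ_3 = 6.071, so τ_3 = 6.071 − 2.636 = 3.435 s.
γ_3 = 9.346/3.435 = 2.721; β = √(1 − 1/γ²) = √0.8649.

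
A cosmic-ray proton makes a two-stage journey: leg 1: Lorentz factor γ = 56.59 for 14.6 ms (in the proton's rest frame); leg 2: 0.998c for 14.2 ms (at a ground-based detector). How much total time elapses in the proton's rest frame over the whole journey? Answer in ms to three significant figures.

Leg 1: 14.6 ms is already measured in the proton's rest frame.
Leg 2: γ = 1/√(1 − 0.998²) = 1/√0.003996 = 15.82; τ_2 = 14.2/15.82 = 0.8976 ms.
Total: 14.60 + 0.8976 ms.

τ = 15.5 ms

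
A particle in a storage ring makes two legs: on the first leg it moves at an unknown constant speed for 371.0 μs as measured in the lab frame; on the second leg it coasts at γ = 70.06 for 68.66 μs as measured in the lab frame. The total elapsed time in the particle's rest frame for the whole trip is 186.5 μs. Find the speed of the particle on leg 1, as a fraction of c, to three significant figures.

Leg 1: speed unknown; τ_1 = 371.0/γ_1.
Leg 2: γ = 70.06; τ_2 = 68.66/70.06 = 0.9800 μs.
Total proper time: τ_1 + 0.9800 = 186.5, so τ_1 = 186.5 − 0.9800 = 185.5 μs.
γ_1 = 371.0/185.5 = 2.000; β = √(1 − 1/γ²) = √0.7499.

β = 0.866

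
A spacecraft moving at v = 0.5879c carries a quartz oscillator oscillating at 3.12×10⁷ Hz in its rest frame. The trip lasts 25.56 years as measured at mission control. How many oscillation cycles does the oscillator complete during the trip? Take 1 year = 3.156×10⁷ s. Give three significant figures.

γ = 1/√(1 − 0.5879²) = 1/√0.6544 = 1.236
The oscillator's own cycle count is N = f × τ where τ is the proper time aboard the spacecraft. τ = Δt/γ = 25.56/1.236 = 20.68 years = 6.525×10⁸ s.
N = 3.12×10⁷ × 6.525×10⁸ = 2.036×10¹⁶.

N = 2.04×10¹⁶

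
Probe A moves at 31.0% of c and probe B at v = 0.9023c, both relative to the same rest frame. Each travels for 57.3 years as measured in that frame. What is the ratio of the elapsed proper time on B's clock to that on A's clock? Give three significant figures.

τ_B/τ_A = 0.453

A: β = 0.310; γ = 1/√(1 − 0.310²) = 1/√0.9039 = 1.052. B: γ = 1/√(1 − 0.9023²) = 1/√0.1859 = 2.320.
τ_A/τ_B = γ_B/γ_A = 2.320/1.052 = 2.205, so τ_B/τ_A = 0.4534.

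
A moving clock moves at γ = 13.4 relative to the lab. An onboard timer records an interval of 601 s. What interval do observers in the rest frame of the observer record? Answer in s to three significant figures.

Δt = 8050 s

γ = 13.4
The interval measured on the moving clock is the proper time (both events occur at the same place in that frame); the lab-frame interval is Δt = γτ = 13.40 × 601 s.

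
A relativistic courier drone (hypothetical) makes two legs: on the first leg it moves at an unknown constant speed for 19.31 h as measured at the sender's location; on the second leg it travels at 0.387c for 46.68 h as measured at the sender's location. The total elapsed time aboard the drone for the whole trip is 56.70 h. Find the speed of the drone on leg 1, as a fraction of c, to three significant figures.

Leg 1: speed unknown; τ_1 = 19.31/γ_1.
Leg 2: γ = 1/√(1 − 0.387²) = 1/√0.8502 = 1.085; τ_2 = 46.68/1.085 = 43.04 h.
Total proper time: τ_1 + 43.04 = 56.70, so τ_1 = 56.70 − 43.04 = 13.66 h.
γ_1 = 19.31/13.66 = 1.414; β = √(1 − 1/γ²) = √0.4998.

β = 0.707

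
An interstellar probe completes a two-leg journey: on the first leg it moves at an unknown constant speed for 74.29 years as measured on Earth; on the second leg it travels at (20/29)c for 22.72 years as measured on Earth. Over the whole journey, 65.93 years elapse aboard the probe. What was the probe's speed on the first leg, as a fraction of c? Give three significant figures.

β = 0.746

Leg 1: speed unknown; τ_1 = 74.29/γ_1.
Leg 2: γ = 1/√(1 − (20/29)²) = 29/21 ≈ 1.381; τ_2 = 22.72/1.381 = 16.45 years.
Total proper time: τ_1 + 16.45 = 65.93, so τ_1 = 65.93 − 16.45 = 49.48 years.
γ_1 = 74.29/49.48 = 1.501; β = √(1 − 1/γ²) = √0.5564.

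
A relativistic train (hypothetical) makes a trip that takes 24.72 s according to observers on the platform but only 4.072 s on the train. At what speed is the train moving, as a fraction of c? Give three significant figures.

β = 0.986

The proper time is measured on the train (both events occur at the train's location); Δt is measured on the platform. γ = Δt/τ = 24.72/4.072 = 6.071.
β = √(1 − 1/γ²) = √(1 − 0.02713) = √0.9729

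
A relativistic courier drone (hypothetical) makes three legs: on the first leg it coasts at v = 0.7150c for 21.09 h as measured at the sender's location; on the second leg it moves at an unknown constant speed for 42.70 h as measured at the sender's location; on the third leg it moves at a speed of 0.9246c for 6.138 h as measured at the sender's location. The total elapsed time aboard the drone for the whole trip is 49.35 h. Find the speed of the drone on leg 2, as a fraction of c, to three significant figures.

Leg 1: γ = 1/√(1 − 0.7150²) = 1/√0.4888 = 1.430; τ_1 = 21.09/1.430 = 14.74 h.
Leg 2: speed unknown; τ_2 = 42.70/γ_2.
Leg 3: γ = 1/√(1 − 0.9246²) = 1/√0.1451 = 2.625; τ_3 = 6.138/2.625 = 2.338 h.
Total proper time: 14.74 + τ_2 + 2.338 = 49.35, so τ_2 = 49.35 − 17.08 = 32.27 h.
γ_2 = 42.70/32.27 = 1.323; β = √(1 − 1/γ²) = √0.4290.

β = 0.655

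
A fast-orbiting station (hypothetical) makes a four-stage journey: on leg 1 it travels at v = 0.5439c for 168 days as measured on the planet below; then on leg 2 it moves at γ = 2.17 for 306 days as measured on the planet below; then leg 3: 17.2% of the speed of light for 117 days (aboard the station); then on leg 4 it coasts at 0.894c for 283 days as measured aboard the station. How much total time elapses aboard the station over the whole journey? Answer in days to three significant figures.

Leg 1: γ = 1/√(1 − 0.5439²) = 1/√0.7042 = 1.192; τ_1 = 168/1.192 = 141.0 days.
Leg 2: γ = 2.17; τ_2 = 306/2.170 = 141.0 days.
Leg 3: 117 days is already measured aboard the station.
Leg 4: 283 days is already measured aboard the station.
Total: 141.0 + 141.0 + 117.0 + 283.0 days.

τ = 682 days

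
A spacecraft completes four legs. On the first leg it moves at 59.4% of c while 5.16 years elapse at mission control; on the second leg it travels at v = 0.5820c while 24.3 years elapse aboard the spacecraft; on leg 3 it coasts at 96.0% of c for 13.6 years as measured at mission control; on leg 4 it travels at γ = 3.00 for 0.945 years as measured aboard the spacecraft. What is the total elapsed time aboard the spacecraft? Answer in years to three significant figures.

Leg 1: β = 0.594; γ = 1/√(1 − 0.594²) = 1/√0.6472 = 1.243; τ_1 = 5.16/1.243 = 4.151 years.
Leg 2: 24.3 years is already measured aboard the spacecraft.
Leg 3: β = 0.960; γ = 1/√(1 − 0.960²) = 1/√0.07840 = 3.571; τ_3 = 13.6/3.571 = 3.808 years.
Leg 4: 0.945 years is already measured aboard the spacecraft.
Total: 4.151 + 24.30 + 3.808 + 0.9450 years.

τ = 33.2 years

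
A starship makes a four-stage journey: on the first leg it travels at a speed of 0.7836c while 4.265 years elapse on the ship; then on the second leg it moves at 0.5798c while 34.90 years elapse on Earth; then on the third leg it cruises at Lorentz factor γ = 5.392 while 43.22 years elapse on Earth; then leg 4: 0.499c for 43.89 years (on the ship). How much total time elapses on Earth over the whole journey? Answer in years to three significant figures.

Leg 1: γ = 1/√(1 − 0.7836²) = 1/√0.3860 = 1.610; Δt_1 = 1.610 × 4.265 = 6.865 years.
Leg 2: 34.90 years is already measured on Earth.
Leg 3: 43.22 years is already measured on Earth.
Leg 4: γ = 1/√(1 − 0.499²) = 1/√0.7510 = 1.154; Δt_4 = 1.154 × 43.89 = 50.65 years.
Total: 6.865 + 34.90 + 43.22 + 50.65 years.

Δt = 136 years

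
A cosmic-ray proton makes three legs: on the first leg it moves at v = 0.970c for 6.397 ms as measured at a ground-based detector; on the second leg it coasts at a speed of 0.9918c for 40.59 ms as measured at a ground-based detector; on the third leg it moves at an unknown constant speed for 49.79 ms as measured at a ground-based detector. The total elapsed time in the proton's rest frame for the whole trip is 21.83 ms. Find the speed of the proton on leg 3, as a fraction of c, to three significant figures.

Leg 1: γ = 1/√(1 − 0.970²) = 1/√0.05910 = 4.113; τ_1 = 6.397/4.113 = 1.555 ms.
Leg 2: γ = 1/√(1 − 0.9918²) = 1/√0.01633 = 7.825; τ_2 = 40.59/7.825 = 5.187 ms.
Leg 3: speed unknown; τ_3 = 49.79/γ_3.
Total proper time: 1.555 + 5.187 + τ_3 = 21.83, so τ_3 = 21.83 − 6.743 = 15.09 ms.
γ_3 = 49.79/15.09 = 3.300; β = √(1 − 1/γ²) = √0.9082.

β = 0.953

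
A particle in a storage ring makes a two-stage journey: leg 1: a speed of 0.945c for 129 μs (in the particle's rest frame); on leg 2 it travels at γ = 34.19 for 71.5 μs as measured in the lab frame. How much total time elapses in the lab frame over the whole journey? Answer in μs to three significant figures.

Δt = 466 μs

Leg 1: γ = 1/√(1 − 0.945²) = 1/√0.1070 = 3.057; Δt_1 = 3.057 × 129 = 394.4 μs.
Leg 2: 71.5 μs is already measured in the lab frame.
Total: 394.4 + 71.50 μs.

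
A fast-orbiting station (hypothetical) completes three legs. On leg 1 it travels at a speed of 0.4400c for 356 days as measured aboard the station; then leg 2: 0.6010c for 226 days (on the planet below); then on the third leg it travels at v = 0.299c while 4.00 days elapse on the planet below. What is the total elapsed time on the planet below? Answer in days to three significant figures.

Leg 1: γ = 1/√(1 − 0.4400²) = 1/√0.8064 = 1.114; Δt_1 = 1.114 × 356 = 396.4 days.
Leg 2: 226 days is already measured on the planet below.
Leg 3: 4.00 days is already measured on the planet below.
Total: 396.4 + 226.0 + 4.000 days.

Δt = 626 days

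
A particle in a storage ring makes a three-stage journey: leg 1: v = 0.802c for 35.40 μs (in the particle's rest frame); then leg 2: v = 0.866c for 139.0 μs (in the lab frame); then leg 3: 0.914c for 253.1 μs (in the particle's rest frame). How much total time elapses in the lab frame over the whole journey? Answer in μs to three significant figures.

Leg 1: γ = 1/√(1 − 0.802²) = 1/√0.3568 = 1.674; Δt_1 = 1.674 × 35.40 = 59.26 μs.
Leg 2: 139.0 μs is already measured in the lab frame.
Leg 3: γ = 1/√(1 − 0.914²) = 1/√0.1646 = 2.465; Δt_3 = 2.465 × 253.1 = 623.8 μs.
Total: 59.26 + 139.0 + 623.8 μs.

Δt = 822 μs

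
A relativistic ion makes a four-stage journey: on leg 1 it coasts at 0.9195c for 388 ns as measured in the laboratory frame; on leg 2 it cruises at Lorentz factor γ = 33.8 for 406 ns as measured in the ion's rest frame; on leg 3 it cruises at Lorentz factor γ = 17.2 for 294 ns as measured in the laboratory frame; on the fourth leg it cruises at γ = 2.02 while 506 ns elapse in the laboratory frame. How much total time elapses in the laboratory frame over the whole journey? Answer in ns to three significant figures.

Leg 1: 388 ns is already measured in the laboratory frame.
Leg 2: γ = 33.8; Δt_2 = 33.80 × 406 = 1.372×10⁴ ns.
Leg 3: 294 ns is already measured in the laboratory frame.
Leg 4: 506 ns is already measured in the laboratory frame.
Total: 388.0 + 1.372×10⁴ + 294.0 + 506.0 ns.

Δt = 1.49×10⁴ ns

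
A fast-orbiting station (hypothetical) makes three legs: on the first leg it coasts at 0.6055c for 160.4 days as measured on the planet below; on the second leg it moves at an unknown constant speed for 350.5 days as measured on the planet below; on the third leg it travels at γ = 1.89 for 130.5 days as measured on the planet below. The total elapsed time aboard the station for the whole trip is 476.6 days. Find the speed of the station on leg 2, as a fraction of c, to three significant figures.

β = 0.602

Leg 1: γ = 1/√(1 − 0.6055²) = 1/√0.6334 = 1.257; τ_1 = 160.4/1.257 = 127.7 days.
Leg 2: speed unknown; τ_2 = 350.5/γ_2.
Leg 3: γ = 1.89; τ_3 = 130.5/1.890 = 69.05 days.
Total proper time: 127.7 + τ_2 + 69.05 = 476.6, so τ_2 = 476.6 − 196.7 = 279.9 days.
γ_2 = 350.5/279.9 = 1.252; β = √(1 − 1/γ²) = √0.3623.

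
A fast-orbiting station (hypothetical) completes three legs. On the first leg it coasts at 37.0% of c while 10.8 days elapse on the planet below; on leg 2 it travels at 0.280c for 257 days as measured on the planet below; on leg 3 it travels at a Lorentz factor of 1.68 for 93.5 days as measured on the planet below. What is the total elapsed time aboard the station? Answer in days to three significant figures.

τ = 312 days

Leg 1: β = 0.370; γ = 1/√(1 − 0.370²) = 1/√0.8631 = 1.076; τ_1 = 10.8/1.076 = 10.03 days.
Leg 2: γ = 1/√(1 − 0.280²) = 25/24 ≈ 1.042; τ_2 = 257/1.042 = 246.7 days.
Leg 3: γ = 1.68; τ_3 = 93.5/1.680 = 55.65 days.
Total: 10.03 + 246.7 + 55.65 days.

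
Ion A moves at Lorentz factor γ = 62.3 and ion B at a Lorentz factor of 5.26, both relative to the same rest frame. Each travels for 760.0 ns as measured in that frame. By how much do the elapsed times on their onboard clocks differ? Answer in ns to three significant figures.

A: γ = 62.3; τ_A = 760.0/62.30 = 12.20 ns.
B: γ = 5.26; τ_B = 760.0/5.260 = 144.5 ns.

|τ_A − τ_B| = 132 ns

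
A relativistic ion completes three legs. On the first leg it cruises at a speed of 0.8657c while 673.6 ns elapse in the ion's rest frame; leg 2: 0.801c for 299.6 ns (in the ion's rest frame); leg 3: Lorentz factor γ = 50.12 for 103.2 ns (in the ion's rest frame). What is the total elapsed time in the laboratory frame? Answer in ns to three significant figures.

Δt = 7020 ns

Leg 1: γ = 1/√(1 − 0.8657²) = 1/√0.2506 = 1.998; Δt_1 = 1.998 × 673.6 = 1346 ns.
Leg 2: γ = 1/√(1 − 0.801²) = 1/√0.3584 = 1.670; Δt_2 = 1.670 × 299.6 = 500.4 ns.
Leg 3: γ = 50.12; Δt_3 = 50.12 × 103.2 = 5172 ns.
Total: 1346 + 500.4 + 5172 ns.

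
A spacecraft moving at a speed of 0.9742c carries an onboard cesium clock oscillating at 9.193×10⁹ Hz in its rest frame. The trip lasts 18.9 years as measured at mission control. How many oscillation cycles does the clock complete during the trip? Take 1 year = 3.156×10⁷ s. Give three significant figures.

γ = 1/√(1 − 0.9742²) = 1/√0.05093 = 4.431
The oscillator's own cycle count is N = f × τ where τ is the proper time aboard the spacecraft. τ = Δt/γ = 18.9/4.431 = 4.265 years = 1.346×10⁸ s.
N = 9.193×10⁹ × 1.346×10⁸ = 1.238×10¹⁸.

N = 1.24×10¹⁸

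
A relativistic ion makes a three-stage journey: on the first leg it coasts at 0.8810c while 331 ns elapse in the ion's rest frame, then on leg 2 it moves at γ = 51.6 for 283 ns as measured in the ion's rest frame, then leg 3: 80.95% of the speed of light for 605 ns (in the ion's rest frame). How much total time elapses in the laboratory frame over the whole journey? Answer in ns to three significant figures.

Δt = 1.63×10⁴ ns

Leg 1: γ = 1/√(1 − 0.8810²) = 1/√0.2238 = 2.114; Δt_1 = 2.114 × 331 = 699.6 ns.
Leg 2: γ = 51.6; Δt_2 = 51.60 × 283 = 1.460×10⁴ ns.
Leg 3: β = 0.8095; γ = 1/√(1 − 0.8095²) = 1/√0.3447 = 1.703; Δt_3 = 1.703 × 605 = 1030 ns.
Total: 699.6 + 1.460×10⁴ + 1030 ns.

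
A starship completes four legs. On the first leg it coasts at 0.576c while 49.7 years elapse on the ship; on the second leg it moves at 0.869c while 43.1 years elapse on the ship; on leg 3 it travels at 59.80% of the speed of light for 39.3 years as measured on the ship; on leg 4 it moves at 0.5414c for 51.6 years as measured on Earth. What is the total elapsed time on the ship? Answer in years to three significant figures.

Leg 1: 49.7 years is already measured on the ship.
Leg 2: 43.1 years is already measured on the ship.
Leg 3: 39.3 years is already measured on the ship.
Leg 4: γ = 1/√(1 − 0.5414²) = 1/√0.7069 = 1.189; τ_4 = 51.6/1.189 = 43.38 years.
Total: 49.70 + 43.10 + 39.30 + 43.38 years.

τ = 175 years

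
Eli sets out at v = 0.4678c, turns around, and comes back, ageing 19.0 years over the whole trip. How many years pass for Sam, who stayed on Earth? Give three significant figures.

Δt = 21.5 years

γ = 1/√(1 − 0.4678²) = 1/√0.7812 = 1.131
Earth-frame duration is the dilated interval: Δt = γτ = 1.131 × 19.0 years.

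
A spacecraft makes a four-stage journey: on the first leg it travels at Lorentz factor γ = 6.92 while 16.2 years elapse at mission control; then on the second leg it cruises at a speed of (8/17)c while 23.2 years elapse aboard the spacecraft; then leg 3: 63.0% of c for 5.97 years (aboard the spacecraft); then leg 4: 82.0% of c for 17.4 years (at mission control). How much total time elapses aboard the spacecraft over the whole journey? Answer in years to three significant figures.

Leg 1: γ = 6.92; τ_1 = 16.2/6.920 = 2.341 years.
Leg 2: 23.2 years is already measured aboard the spacecraft.
Leg 3: 5.97 years is already measured aboard the spacecraft.
Leg 4: β = 0.820; γ = 1/√(1 − 0.820²) = 1/√0.3276 = 1.747; τ_4 = 17.4/1.747 = 9.959 years.
Total: 2.341 + 23.20 + 5.970 + 9.959 years.

τ = 41.5 years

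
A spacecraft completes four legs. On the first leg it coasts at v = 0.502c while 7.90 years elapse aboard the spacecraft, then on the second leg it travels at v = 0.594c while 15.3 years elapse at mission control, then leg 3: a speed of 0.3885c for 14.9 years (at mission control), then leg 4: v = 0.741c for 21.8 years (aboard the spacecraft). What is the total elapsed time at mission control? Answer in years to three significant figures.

Leg 1: γ = 1/√(1 − 0.502²) = 1/√0.7480 = 1.156; Δt_1 = 1.156 × 7.90 = 9.134 years.
Leg 2: 15.3 years is already measured at mission control.
Leg 3: 14.9 years is already measured at mission control.
Leg 4: γ = 1/√(1 − 0.741²) = 1/√0.4509 = 1.489; Δt_4 = 1.489 × 21.8 = 32.46 years.
Total: 9.134 + 15.30 + 14.90 + 32.46 years.

Δt = 71.8 years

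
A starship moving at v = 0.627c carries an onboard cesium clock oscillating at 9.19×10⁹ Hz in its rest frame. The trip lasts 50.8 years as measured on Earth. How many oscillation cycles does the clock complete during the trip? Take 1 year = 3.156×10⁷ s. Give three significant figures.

γ = 1/√(1 − 0.627²) = 1/√0.6069 = 1.284
The oscillator's own cycle count is N = f × τ where τ is the proper time on the ship. τ = Δt/γ = 50.8/1.284 = 39.57 years = 1.249×10⁹ s.
N = 9.19×10⁹ × 1.249×10⁹ = 1.148×10¹⁹.

N = 1.15×10¹⁹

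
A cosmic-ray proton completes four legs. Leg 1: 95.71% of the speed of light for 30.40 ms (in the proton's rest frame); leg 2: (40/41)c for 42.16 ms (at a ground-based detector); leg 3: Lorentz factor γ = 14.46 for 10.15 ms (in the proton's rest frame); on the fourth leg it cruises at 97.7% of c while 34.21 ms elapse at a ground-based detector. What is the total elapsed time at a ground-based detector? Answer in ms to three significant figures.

Δt = 328 ms

Leg 1: β = 0.9571; γ = 1/√(1 − 0.9571²) = 1/√0.08396 = 3.451; Δt_1 = 3.451 × 30.40 = 104.9 ms.
Leg 2: 42.16 ms is already measured at a ground-based detector.
Leg 3: γ = 14.46; Δt_3 = 14.46 × 10.15 = 146.8 ms.
Leg 4: 34.21 ms is already measured at a ground-based detector.
Total: 104.9 + 42.16 + 146.8 + 34.21 ms.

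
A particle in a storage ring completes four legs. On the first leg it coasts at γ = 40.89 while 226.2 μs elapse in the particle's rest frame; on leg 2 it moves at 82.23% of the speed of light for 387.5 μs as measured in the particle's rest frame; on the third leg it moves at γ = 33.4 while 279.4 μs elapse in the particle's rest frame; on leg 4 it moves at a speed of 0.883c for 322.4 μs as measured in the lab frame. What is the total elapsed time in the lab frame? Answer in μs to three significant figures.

Leg 1: γ = 40.89; Δt_1 = 40.89 × 226.2 = 9249 μs.
Leg 2: β = 0.8223; γ = 1/√(1 − 0.8223²) = 1/√0.3238 = 1.757; Δt_2 = 1.757 × 387.5 = 681.0 μs.
Leg 3: γ = 33.4; Δt_3 = 33.40 × 279.4 = 9332 μs.
Leg 4: 322.4 μs is already measured in the lab frame.
Total: 9249 + 681.0 + 9332 + 322.4 μs.

Δt = 1.96×10⁴ μs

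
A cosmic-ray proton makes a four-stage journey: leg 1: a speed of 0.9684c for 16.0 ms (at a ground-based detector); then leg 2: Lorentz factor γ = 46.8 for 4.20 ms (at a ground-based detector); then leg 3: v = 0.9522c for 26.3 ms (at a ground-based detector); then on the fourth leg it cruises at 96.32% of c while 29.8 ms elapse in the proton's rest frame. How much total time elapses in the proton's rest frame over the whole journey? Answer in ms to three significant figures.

τ = 41.9 ms

Leg 1: γ = 1/√(1 − 0.9684²) = 1/√0.06220 = 4.010; τ_1 = 16.0/4.010 = 3.990 ms.
Leg 2: γ = 46.8; τ_2 = 4.20/46.80 = 0.08974 ms.
Leg 3: γ = 1/√(1 − 0.9522²) = 1/√0.09332 = 3.274; τ_3 = 26.3/3.274 = 8.034 ms.
Leg 4: 29.8 ms is already measured in the proton's rest frame.
Total: 3.990 + 0.08974 + 8.034 + 29.80 ms.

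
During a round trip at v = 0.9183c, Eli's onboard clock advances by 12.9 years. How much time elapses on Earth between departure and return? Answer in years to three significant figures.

γ = 1/√(1 − 0.9183²) = 1/√0.1567 = 2.526
Earth-frame duration is the dilated interval: Δt = γτ = 2.526 × 12.9 years.

Δt = 32.6 years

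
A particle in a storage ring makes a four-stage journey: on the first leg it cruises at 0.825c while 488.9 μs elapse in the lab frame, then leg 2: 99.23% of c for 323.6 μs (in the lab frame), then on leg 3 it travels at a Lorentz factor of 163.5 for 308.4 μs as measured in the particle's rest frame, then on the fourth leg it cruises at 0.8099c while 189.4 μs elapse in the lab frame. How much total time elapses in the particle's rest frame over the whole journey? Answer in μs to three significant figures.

Leg 1: γ = 1/√(1 − 0.825²) = 1/√0.3194 = 1.769; τ_1 = 488.9/1.769 = 276.3 μs.
Leg 2: β = 0.9923; γ = 1/√(1 − 0.9923²) = 1/√0.01534 = 8.074; τ_2 = 323.6/8.074 = 40.08 μs.
Leg 3: 308.4 μs is already measured in the particle's rest frame.
Leg 4: γ = 1/√(1 − 0.8099²) = 1/√0.3441 = 1.705; τ_4 = 189.4/1.705 = 111.1 μs.
Total: 276.3 + 40.08 + 308.4 + 111.1 μs.

τ = 736 μs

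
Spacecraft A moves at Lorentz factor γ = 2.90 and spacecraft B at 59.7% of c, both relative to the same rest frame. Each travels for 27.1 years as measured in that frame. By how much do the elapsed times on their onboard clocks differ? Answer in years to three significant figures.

A: γ = 2.90; τ_A = 27.1/2.900 = 9.345 years.
B: β = 0.597; γ = 1/√(1 − 0.597²) = 1/√0.6436 = 1.247; τ_B = 27.1/1.247 = 21.74 years.

|τ_A − τ_B| = 12.4 years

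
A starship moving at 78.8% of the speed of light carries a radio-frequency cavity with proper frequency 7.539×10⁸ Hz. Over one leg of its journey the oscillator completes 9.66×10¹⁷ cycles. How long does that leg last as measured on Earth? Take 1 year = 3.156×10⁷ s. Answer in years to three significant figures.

β = 0.788; γ = 1/√(1 − 0.788²) = 1/√0.3791 = 1.624
Proper time for N cycles: τ = N/f = 9.66×10¹⁷/(7.539×10⁸) = 1.281×10⁹ s = 40.60 years.
Lab-frame duration Δt = γτ = 1.624 × 40.60 = 65.94 years.

Δt = 65.9 years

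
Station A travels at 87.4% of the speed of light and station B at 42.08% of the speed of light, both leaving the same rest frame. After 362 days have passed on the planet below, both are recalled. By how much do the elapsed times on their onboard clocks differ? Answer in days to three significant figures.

A: β = 0.874; γ = 1/√(1 − 0.874²) = 1/√0.2361 = 2.058; τ_A = 362/2.058 = 175.9 days.
B: β = 0.4208; γ = 1/√(1 − 0.4208²) = 1/√0.8229 = 1.102; τ_B = 362/1.102 = 328.4 days.

|τ_A − τ_B| = 152 days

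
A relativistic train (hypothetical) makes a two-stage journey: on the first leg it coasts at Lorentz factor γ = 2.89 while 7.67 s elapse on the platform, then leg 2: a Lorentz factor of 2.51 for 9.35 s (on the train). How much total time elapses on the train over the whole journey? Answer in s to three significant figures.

τ = 12.0 s

Leg 1: γ = 2.89; τ_1 = 7.67/2.890 = 2.654 s.
Leg 2: 9.35 s is already measured on the train.
Total: 2.654 + 9.350 s.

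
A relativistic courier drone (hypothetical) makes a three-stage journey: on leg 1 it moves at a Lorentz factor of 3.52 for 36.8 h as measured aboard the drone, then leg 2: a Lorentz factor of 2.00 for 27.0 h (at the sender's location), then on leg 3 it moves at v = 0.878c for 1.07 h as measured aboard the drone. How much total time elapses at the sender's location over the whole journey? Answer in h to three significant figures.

Leg 1: γ = 3.52; Δt_1 = 3.520 × 36.8 = 129.5 h.
Leg 2: 27.0 h is already measured at the sender's location.
Leg 3: γ = 1/√(1 − 0.878²) = 1/√0.2291 = 2.089; Δt_3 = 2.089 × 1.07 = 2.235 h.
Total: 129.5 + 27.00 + 2.235 h.

Δt = 159 h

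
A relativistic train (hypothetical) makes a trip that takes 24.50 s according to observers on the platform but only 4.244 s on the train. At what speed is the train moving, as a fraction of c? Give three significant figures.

The proper time is measured on the train (both events occur at the train's location); Δt is measured on the platform. γ = Δt/τ = 24.50/4.244 = 5.773.
β = √(1 − 1/γ²) = √(1 − 0.03001) = √0.9700

v = 0.985c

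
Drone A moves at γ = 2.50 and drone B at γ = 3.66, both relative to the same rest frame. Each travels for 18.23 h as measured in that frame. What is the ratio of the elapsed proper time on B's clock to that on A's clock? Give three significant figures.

A: γ = 2.50. B: γ = 3.66.
τ_A/τ_B = γ_B/γ_A = 3.660/2.500 = 1.464, so τ_B/τ_A = 0.6831.

τ_B/τ_A = 0.683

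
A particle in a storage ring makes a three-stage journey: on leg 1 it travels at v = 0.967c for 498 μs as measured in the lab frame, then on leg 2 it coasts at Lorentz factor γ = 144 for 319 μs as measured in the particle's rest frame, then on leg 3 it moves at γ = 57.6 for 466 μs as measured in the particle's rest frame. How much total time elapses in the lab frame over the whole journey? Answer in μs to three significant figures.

Δt = 7.33×10⁴ μs

Leg 1: 498 μs is already measured in the lab frame.
Leg 2: γ = 144; Δt_2 = 144.0 × 319 = 4.594×10⁴ μs.
Leg 3: γ = 57.6; Δt_3 = 57.60 × 466 = 2.684×10⁴ μs.
Total: 498.0 + 4.594×10⁴ + 2.684×10⁴ μs.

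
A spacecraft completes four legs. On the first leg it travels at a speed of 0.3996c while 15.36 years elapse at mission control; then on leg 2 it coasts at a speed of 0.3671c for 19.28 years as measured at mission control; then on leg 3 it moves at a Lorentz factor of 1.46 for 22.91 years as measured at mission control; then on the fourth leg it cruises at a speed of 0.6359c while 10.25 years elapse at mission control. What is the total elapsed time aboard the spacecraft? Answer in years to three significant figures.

Leg 1: γ = 1/√(1 − 0.3996²) = 1/√0.8403 = 1.091; τ_1 = 15.36/1.091 = 14.08 years.
Leg 2: γ = 1/√(1 − 0.3671²) = 1/√0.8652 = 1.075; τ_2 = 19.28/1.075 = 17.93 years.
Leg 3: γ = 1.46; τ_3 = 22.91/1.460 = 15.69 years.
Leg 4: γ = 1/√(1 − 0.6359²) = 1/√0.5956 = 1.296; τ_4 = 10.25/1.296 = 7.911 years.
Total: 14.08 + 17.93 + 15.69 + 7.911 years.

τ = 55.6 years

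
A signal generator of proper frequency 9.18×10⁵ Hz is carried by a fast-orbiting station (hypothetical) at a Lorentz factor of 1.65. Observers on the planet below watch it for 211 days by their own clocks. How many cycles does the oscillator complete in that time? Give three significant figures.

γ = 1.65
During 211 days of lab time, the oscillator's proper time advances by τ = Δt/γ = 211/1.650 = 127.9 days = 1.105×10⁷ s.
N = f × τ = 9.18×10⁵ × 1.105×10⁷ = 1.014×10¹³.

N = 1.01×10¹³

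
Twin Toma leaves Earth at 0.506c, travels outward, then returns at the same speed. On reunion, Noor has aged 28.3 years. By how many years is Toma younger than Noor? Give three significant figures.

Δt − τ = 3.89 years

γ = 1/√(1 − 0.506²) = 1/√0.7440 = 1.159
Toma's elapsed proper time: τ = 28.3/1.159 = 24.41 years.
Age gap = Δt − τ = 28.3 − 24.41 years.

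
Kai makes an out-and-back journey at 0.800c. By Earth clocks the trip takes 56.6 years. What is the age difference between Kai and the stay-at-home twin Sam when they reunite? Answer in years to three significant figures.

γ = 1/√(1 − 0.800²) = 5/3 ≈ 1.667
Kai's elapsed proper time: τ = 56.6/1.667 = 33.96 years.
Age gap = Δt − τ = 56.6 − 33.96 years.

Δt − τ = 22.6 years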